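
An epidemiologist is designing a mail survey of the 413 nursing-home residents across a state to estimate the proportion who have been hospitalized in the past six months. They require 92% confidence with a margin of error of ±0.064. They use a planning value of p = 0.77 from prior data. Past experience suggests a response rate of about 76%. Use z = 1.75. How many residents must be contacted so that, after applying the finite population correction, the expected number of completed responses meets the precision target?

133

Completed interviews needed (unadjusted): n₀ = 1.75² × 0.1771 / 0.064² ≈ 132.41 → 133.
FPC for N = 413: n = 133 / (1 + 132/413) = 133 / 1.3196 ≈ 100.79 → 101.
At a 76% response rate, contacts needed = 101 / 0.76 ≈ 132.89 → 133.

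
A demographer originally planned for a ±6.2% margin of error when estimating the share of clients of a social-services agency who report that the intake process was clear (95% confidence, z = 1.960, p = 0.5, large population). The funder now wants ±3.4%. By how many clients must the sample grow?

581

At ±6.2%: n = 1.960² × 0.2500 / 0.062² ≈ 249.84 → 250.
At ±3.4%: n = 1.960² × 0.2500 / 0.034² ≈ 830.80 → 831.
Additional respondents: 831 − 250 = 581.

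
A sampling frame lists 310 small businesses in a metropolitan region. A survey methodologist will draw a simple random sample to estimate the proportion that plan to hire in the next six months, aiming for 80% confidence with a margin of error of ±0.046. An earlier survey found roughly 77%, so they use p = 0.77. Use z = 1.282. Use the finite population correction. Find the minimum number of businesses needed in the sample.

Unadjusted: n₀ = 1.282² × 0.77 × 0.23 / 0.046² ≈ 137.56, so n₀ = 138.
Finite population correction with N = 310: n = n₀ / (1 + (n₀−1)/N) = 138 / (1 + 137/310) = 138 / 1.4419 ≈ 95.70.
Rounding up, n = 96.

96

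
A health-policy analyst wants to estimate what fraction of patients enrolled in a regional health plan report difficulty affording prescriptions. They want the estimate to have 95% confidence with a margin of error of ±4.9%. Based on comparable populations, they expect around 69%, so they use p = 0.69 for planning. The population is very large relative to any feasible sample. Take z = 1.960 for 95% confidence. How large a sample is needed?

343

With p = 0.69, p(1−p) = 0.2139.
n = z²·p(1−p)/E² = 1.960² × 0.2139 / 0.049² = 3.8416 × 0.2139 / 0.002401 ≈ 342.24.
Rounding up gives n = 343.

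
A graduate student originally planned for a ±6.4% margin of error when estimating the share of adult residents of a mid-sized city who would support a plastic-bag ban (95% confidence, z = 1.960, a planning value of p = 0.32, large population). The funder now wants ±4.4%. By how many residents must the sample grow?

227

At ±6.4%: n = 1.960² × 0.2176 / 0.064² ≈ 204.08 → 205.
At ±4.4%: n = 1.960² × 0.2176 / 0.044² ≈ 431.78 → 432.
Additional respondents: 432 − 205 = 227.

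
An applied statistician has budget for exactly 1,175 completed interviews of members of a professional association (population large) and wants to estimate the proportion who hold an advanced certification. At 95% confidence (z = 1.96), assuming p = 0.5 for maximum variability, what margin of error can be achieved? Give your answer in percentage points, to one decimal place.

2.9

SE(p̂) = √[p(1−p)/n] = √[0.2500/1175] = 0.01459.
E = z × SE = 1.96 × 0.01459 = 0.02859, or 2.9 percentage points.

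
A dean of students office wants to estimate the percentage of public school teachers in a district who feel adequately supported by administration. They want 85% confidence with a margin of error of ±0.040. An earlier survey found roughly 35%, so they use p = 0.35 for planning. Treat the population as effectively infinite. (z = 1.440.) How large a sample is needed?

295

With p = 0.35, p(1−p) = 0.2275.
n = z²·p(1−p)/E² = 1.440² × 0.2275 / 0.040² = 2.0736 × 0.2275 / 0.001600 ≈ 294.84.
Rounding up gives n = 295.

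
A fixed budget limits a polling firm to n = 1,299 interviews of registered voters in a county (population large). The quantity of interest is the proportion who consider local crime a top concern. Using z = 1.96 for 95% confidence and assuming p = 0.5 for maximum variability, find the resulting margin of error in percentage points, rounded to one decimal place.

2.7

SE(p̂) = √[p(1−p)/n] = √[0.2500/1299] = 0.01387.
E = z × SE = 1.96 × 0.01387 = 0.02719, or 2.7 percentage points.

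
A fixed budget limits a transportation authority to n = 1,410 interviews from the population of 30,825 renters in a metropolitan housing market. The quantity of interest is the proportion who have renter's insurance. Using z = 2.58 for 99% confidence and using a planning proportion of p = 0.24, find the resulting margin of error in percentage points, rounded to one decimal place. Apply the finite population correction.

Finite-population factor: (N−n)/(N−1) = (30825−1410)/(30825−1) = 0.9543.
SE(p̂) = √[p(1−p)/n · (N−n)/(N−1)] = √[0.1824/1410 × 0.9543] = 0.01111.
E = z × SE = 2.58 × 0.01111 = 0.02867 ≈ 2.9 percentage points.

2.9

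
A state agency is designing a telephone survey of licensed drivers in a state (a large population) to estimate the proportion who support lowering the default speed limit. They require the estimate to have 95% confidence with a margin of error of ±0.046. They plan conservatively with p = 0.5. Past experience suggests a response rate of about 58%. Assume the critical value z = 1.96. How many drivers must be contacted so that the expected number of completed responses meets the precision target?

Completed interviews needed: n₀ = 1.96² × 0.2500 / 0.046² ≈ 453.88 → 454.
At a 58% response rate, contacts needed = 454 / 0.58 ≈ 782.76 → 783.

783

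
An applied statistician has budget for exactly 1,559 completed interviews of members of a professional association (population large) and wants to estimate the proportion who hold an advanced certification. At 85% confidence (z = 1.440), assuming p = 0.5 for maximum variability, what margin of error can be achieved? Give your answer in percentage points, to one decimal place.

SE(p̂) = √[p(1−p)/n] = √[0.2500/1559] = 0.01266.
E = z × SE = 1.440 × 0.01266 = 0.01824, or 1.8 percentage points.

1.8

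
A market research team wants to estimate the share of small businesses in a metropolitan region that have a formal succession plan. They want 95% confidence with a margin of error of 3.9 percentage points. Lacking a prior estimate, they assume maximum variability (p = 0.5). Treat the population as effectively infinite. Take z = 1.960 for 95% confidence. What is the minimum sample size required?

With p = 0.5, p(1−p) = 0.25.
n = z²·p(1−p)/E² = 1.960² × 0.2500 / 0.039² = 3.8416 × 0.2500 / 0.001521 ≈ 631.43.
Rounding up gives n = 632.

632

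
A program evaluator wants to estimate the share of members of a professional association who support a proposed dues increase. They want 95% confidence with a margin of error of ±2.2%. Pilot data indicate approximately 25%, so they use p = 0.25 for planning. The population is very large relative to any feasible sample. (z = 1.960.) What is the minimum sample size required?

1489

With p = 0.25, p(1−p) = 0.1875.
n = z²·p(1−p)/E² = 1.960² × 0.1875 / 0.022² = 3.8416 × 0.1875 / 0.000484 ≈ 1488.22.
Rounding up gives n = 1489.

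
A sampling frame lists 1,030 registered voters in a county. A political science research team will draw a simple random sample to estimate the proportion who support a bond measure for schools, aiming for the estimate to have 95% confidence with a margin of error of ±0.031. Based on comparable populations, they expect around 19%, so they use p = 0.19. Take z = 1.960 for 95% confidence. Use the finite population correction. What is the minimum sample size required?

Unadjusted: n₀ = 1.960² × 0.19 × 0.81 / 0.031² ≈ 615.22, so n₀ = 616.
Finite population correction with N = 1,030: n = n₀ / (1 + (n₀−1)/N) = 616 / (1 + 615/1030) = 616 / 1.5971 ≈ 385.70.
Rounding up, n = 386.

386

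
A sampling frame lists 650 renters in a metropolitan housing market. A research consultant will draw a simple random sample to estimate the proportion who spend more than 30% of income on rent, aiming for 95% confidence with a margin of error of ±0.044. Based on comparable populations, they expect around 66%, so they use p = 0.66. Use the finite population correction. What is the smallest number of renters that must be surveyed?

265

For 95% confidence, z = 1.96.
Unadjusted: n₀ = 1.96² × 0.66 × 0.34 / 0.044² ≈ 445.28, so n₀ = 446.
Finite population correction with N = 650: n = n₀ / (1 + (n₀−1)/N) = 446 / (1 + 445/650) = 446 / 1.6846 ≈ 264.75.
Rounding up, n = 265.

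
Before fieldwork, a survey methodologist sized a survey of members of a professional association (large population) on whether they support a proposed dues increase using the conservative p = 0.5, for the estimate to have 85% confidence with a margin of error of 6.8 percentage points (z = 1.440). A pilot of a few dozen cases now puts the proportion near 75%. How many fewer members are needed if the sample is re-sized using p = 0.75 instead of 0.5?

28

Conservative (p = 0.5): n = 1.440² × 0.25 / 0.068² ≈ 112.11 → 113.
Using p = 0.75: p(1−p) = 0.1875, so n = 1.440² × 0.1875 / 0.068² ≈ 84.08 → 85.
Reduction: 113 − 85 = 28.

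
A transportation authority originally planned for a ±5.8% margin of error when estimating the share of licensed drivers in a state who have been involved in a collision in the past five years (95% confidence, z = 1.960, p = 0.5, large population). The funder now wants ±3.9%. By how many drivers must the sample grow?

At ±5.8%: n = 1.960² × 0.2500 / 0.058² ≈ 285.49 → 286.
At ±3.9%: n = 1.960² × 0.2500 / 0.039² ≈ 631.43 → 632.
Additional respondents: 632 − 286 = 346.

346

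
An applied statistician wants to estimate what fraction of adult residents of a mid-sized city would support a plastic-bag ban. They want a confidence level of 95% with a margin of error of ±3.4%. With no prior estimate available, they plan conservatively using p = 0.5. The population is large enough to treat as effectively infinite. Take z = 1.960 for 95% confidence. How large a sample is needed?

831

With p = 0.5, p(1−p) = 0.25.
n = z²·p(1−p)/E² = 1.960² × 0.2500 / 0.034² = 3.8416 × 0.2500 / 0.001156 ≈ 830.80.
Rounding up gives n = 831.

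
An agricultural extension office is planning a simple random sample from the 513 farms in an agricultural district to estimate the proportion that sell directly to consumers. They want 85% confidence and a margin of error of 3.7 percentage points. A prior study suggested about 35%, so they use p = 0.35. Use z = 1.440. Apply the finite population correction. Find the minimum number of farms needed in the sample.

207

Unadjusted: n₀ = 1.440² × 0.35 × 0.65 / 0.037² ≈ 344.59, so n₀ = 345.
Finite population correction with N = 513: n = n₀ / (1 + (n₀−1)/N) = 345 / (1 + 344/513) = 345 / 1.6706 ≈ 206.52.
Rounding up, n = 207.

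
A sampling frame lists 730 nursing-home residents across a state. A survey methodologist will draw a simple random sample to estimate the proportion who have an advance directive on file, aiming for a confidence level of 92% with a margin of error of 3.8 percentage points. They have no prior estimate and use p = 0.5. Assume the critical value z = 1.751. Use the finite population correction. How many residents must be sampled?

Unadjusted: n₀ = 1.751² × 0.50 × 0.50 / 0.038² ≈ 530.82, so n₀ = 531.
Finite population correction with N = 730: n = n₀ / (1 + (n₀−1)/N) = 531 / (1 + 530/730) = 531 / 1.7260 ≈ 307.64.
Rounding up, n = 308.

308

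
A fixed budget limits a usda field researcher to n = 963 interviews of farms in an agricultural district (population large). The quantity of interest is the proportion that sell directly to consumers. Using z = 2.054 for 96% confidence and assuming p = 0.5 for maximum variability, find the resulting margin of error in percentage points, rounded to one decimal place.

3.3

SE(p̂) = √[p(1−p)/n] = √[0.2500/963] = 0.01611.
E = z × SE = 2.054 × 0.01611 = 0.03309, or 3.3 percentage points.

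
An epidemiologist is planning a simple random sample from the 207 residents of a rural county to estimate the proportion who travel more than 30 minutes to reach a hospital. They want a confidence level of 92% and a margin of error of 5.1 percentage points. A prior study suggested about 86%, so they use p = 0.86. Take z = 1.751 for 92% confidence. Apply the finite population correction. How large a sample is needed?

Unadjusted: n₀ = 1.751² × 0.86 × 0.14 / 0.051² ≈ 141.92, so n₀ = 142.
Finite population correction with N = 207: n = n₀ / (1 + (n₀−1)/N) = 142 / (1 + 141/207) = 142 / 1.6812 ≈ 84.47.
Rounding up, n = 85.

85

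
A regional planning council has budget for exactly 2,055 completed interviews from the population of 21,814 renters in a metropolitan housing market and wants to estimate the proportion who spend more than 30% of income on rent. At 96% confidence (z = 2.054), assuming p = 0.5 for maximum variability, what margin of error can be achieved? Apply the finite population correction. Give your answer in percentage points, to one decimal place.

2.2

Finite-population factor: (N−n)/(N−1) = (21814−2055)/(21814−1) = 0.9058.
SE(p̂) = √[p(1−p)/n · (N−n)/(N−1)] = √[0.2500/2055 × 0.9058] = 0.01050.
E = z × SE = 2.054 × 0.01050 = 0.02156 ≈ 2.2 percentage points.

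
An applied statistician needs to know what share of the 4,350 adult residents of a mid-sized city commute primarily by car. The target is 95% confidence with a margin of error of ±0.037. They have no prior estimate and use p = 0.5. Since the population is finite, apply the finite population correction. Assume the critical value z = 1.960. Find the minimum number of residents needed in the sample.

Unadjusted: n₀ = 1.960² × 0.50 × 0.50 / 0.037² ≈ 701.53, so n₀ = 702.
Finite population correction with N = 4,350: n = n₀ / (1 + (n₀−1)/N) = 702 / (1 + 701/4350) = 702 / 1.1611 ≈ 604.57.
Rounding up, n = 605.

605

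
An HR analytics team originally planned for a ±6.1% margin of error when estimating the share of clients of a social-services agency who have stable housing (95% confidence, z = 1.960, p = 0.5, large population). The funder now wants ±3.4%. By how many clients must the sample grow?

572

At ±6.1%: n = 1.960² × 0.2500 / 0.061² ≈ 258.10 → 259.
At ±3.4%: n = 1.960² × 0.2500 / 0.034² ≈ 830.80 → 831.
Additional respondents: 831 − 259 = 572.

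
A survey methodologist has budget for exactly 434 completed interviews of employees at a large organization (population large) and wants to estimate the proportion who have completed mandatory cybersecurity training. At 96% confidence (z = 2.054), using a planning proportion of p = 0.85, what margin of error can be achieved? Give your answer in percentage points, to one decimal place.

SE(p̂) = √[p(1−p)/n] = √[0.1275/434] = 0.01714.
E = z × SE = 2.054 × 0.01714 = 0.03521, or 3.5 percentage points.

3.5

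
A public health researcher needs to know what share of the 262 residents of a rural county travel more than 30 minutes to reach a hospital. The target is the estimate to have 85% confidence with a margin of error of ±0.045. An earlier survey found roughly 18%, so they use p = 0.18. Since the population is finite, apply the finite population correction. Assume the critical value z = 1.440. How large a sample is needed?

97

Unadjusted: n₀ = 1.440² × 0.18 × 0.82 / 0.045² ≈ 151.14, so n₀ = 152.
Finite population correction with N = 262: n = n₀ / (1 + (n₀−1)/N) = 152 / (1 + 151/262) = 152 / 1.5763 ≈ 96.43.
Rounding up, n = 97.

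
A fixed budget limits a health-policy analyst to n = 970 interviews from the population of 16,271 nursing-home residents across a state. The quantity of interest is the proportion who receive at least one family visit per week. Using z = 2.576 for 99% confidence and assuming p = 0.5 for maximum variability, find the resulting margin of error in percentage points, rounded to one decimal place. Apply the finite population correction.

4.0

Finite-population factor: (N−n)/(N−1) = (16271−970)/(16271−1) = 0.9404.
SE(p̂) = √[p(1−p)/n · (N−n)/(N−1)] = √[0.2500/970 × 0.9404] = 0.01557.
E = z × SE = 2.576 × 0.01557 = 0.04010 ≈ 4.0 percentage points.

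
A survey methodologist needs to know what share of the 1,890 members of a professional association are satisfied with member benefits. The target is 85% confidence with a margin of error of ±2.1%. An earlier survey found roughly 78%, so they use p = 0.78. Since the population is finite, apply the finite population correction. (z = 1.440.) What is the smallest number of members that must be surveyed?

566

Unadjusted: n₀ = 1.440² × 0.78 × 0.22 / 0.021² ≈ 806.87, so n₀ = 807.
Finite population correction with N = 1,890: n = n₀ / (1 + (n₀−1)/N) = 807 / (1 + 806/1890) = 807 / 1.4265 ≈ 565.74.
Rounding up, n = 566.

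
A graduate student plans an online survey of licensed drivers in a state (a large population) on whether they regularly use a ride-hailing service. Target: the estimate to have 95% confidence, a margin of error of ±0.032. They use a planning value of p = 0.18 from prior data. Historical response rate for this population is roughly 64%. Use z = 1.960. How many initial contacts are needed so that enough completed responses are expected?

Completed interviews needed: n₀ = 1.960² × 0.1476 / 0.032² ≈ 553.73 → 554.
At a 64% response rate, contacts needed = 554 / 0.64 ≈ 865.62 → 866.

866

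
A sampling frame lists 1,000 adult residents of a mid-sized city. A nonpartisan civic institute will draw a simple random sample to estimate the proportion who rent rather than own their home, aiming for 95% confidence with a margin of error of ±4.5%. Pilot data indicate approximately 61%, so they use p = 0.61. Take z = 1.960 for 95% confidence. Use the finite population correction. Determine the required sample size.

Unadjusted: n₀ = 1.960² × 0.61 × 0.39 / 0.045² ≈ 451.32, so n₀ = 452.
Finite population correction with N = 1,000: n = n₀ / (1 + (n₀−1)/N) = 452 / (1 + 451/1000) = 452 / 1.4510 ≈ 311.51.
Rounding up, n = 312.

312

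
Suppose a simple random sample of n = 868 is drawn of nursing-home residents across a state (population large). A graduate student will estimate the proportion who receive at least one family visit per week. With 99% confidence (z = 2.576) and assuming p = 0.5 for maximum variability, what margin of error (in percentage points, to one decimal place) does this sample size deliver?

4.4

SE(p̂) = √[p(1−p)/n] = √[0.2500/868] = 0.01697.
E = z × SE = 2.576 × 0.01697 = 0.04372, or 4.4 percentage points.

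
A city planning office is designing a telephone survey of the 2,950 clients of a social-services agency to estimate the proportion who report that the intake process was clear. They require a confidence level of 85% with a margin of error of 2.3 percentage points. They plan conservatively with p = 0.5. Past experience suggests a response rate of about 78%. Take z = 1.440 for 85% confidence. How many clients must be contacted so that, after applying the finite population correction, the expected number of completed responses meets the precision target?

Completed interviews needed (unadjusted): n₀ = 1.440² × 0.2500 / 0.023² ≈ 979.96 → 980.
FPC for N = 2,950: n = 980 / (1 + 979/2950) = 980 / 1.3319 ≈ 735.81 → 736.
At a 78% response rate, contacts needed = 736 / 0.78 ≈ 943.59 → 944.

944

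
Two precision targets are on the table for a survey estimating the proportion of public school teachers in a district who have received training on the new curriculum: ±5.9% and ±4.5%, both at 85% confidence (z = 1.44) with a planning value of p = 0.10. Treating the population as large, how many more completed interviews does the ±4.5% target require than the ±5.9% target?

At ±5.9%: n = 1.44² × 0.0900 / 0.059² ≈ 53.61 → 54.
At ±4.5%: n = 1.44² × 0.0900 / 0.045² ≈ 92.16 → 93.
Additional respondents: 93 − 54 = 39.

39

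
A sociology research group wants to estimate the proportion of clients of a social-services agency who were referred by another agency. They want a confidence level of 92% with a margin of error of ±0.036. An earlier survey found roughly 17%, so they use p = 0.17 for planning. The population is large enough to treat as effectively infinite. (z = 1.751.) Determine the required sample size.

334

With p = 0.17, p(1−p) = 0.1411.
n = z²·p(1−p)/E² = 1.751² × 0.1411 / 0.036² = 3.0660 × 0.1411 / 0.001296 ≈ 333.81.
Rounding up gives n = 334.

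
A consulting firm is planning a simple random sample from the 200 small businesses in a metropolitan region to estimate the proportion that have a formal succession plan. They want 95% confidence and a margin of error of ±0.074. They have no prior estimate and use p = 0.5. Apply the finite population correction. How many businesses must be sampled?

94

For 95% confidence, z = 1.960.
Unadjusted: n₀ = 1.960² × 0.50 × 0.50 / 0.074² ≈ 175.38, so n₀ = 176.
Finite population correction with N = 200: n = n₀ / (1 + (n₀−1)/N) = 176 / (1 + 175/200) = 176 / 1.8750 ≈ 93.87.
Rounding up, n = 94.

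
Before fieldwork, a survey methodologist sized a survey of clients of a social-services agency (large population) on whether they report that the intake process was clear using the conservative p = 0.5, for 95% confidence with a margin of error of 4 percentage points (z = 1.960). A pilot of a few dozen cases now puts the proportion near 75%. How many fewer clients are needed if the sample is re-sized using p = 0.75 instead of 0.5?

Conservative (p = 0.5): n = 1.960² × 0.25 / 0.040² ≈ 600.25 → 601.
Using p = 0.75: p(1−p) = 0.1875, so n = 1.960² × 0.1875 / 0.040² ≈ 450.19 → 451.
Reduction: 601 − 451 = 150.

150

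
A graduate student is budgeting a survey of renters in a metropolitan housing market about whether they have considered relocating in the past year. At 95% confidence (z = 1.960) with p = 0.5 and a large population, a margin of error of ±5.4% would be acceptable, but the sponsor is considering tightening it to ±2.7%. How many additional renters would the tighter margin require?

988

At ±5.4%: n = 1.960² × 0.2500 / 0.054² ≈ 329.36 → 330.
At ±2.7%: n = 1.960² × 0.2500 / 0.027² ≈ 1317.42 → 1318.
Additional respondents: 1318 − 330 = 988.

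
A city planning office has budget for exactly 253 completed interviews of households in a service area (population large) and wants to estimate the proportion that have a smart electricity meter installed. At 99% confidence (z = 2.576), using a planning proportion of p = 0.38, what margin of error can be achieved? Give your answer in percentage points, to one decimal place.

7.9

SE(p̂) = √[p(1−p)/n] = √[0.2356/253] = 0.03052.
E = z × SE = 2.576 × 0.03052 = 0.07861, or 7.9 percentage points.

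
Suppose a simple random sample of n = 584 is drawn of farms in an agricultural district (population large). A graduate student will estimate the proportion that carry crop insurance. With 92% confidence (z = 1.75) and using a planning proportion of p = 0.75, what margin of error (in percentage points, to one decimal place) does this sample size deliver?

3.1

SE(p̂) = √[p(1−p)/n] = √[0.1875/584] = 0.01792.
E = z × SE = 1.75 × 0.01792 = 0.03136, or 3.1 percentage points.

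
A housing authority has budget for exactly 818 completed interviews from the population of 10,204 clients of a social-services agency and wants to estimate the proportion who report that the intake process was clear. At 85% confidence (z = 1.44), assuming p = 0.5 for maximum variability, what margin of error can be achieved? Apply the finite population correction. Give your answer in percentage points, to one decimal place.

2.4

Finite-population factor: (N−n)/(N−1) = (10204−818)/(10204−1) = 0.9199.
SE(p̂) = √[p(1−p)/n · (N−n)/(N−1)] = √[0.2500/818 × 0.9199] = 0.01677.
E = z × SE = 1.44 × 0.01677 = 0.02415 ≈ 2.4 percentage points.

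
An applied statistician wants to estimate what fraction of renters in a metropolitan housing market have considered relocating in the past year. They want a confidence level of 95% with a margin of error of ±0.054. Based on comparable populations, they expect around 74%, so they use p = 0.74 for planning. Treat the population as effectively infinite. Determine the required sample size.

254

For 95% confidence, z = 1.960.
With p = 0.74, p(1−p) = 0.1924.
n = z²·p(1−p)/E² = 1.960² × 0.1924 / 0.054² = 3.8416 × 0.1924 / 0.002916 ≈ 253.47.
Rounding up gives n = 254.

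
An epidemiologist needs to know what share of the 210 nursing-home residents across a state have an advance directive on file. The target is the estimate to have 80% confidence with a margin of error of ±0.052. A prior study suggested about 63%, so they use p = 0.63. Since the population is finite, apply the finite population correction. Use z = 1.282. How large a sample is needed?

Unadjusted: n₀ = 1.282² × 0.63 × 0.37 / 0.052² ≈ 141.68, so n₀ = 142.
Finite population correction with N = 210: n = n₀ / (1 + (n₀−1)/N) = 142 / (1 + 141/210) = 142 / 1.6714 ≈ 84.96.
Rounding up, n = 85.

85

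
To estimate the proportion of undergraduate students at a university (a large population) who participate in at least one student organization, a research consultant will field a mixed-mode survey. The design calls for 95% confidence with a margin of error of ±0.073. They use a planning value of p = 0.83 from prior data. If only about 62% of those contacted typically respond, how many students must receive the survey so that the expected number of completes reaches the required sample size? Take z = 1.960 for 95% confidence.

Completed interviews needed: n₀ = 1.960² × 0.1411 / 0.073² ≈ 101.72 → 102.
At a 62% response rate, contacts needed = 102 / 0.62 ≈ 164.52 → 165.

165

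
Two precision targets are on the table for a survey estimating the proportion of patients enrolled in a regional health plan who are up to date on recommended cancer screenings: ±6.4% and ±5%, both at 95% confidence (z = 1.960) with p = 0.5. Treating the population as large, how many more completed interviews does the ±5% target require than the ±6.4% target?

At ±6.4%: n = 1.960² × 0.2500 / 0.064² ≈ 234.47 → 235.
At ±5%: n = 1.960² × 0.2500 / 0.050² ≈ 384.16 → 385.
Additional respondents: 385 − 235 = 150.

150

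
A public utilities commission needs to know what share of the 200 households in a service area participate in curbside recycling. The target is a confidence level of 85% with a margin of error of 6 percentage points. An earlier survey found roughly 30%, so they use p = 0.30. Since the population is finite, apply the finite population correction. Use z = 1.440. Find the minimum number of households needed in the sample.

Unadjusted: n₀ = 1.440² × 0.30 × 0.70 / 0.060² ≈ 120.96, so n₀ = 121.
Finite population correction with N = 200: n = n₀ / (1 + (n₀−1)/N) = 121 / (1 + 120/200) = 121 / 1.6000 ≈ 75.62.
Rounding up, n = 76.

76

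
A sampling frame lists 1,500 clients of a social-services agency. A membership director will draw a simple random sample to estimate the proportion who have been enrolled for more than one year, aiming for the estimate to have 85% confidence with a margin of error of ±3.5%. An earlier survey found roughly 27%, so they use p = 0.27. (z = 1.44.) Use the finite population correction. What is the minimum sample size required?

274

Unadjusted: n₀ = 1.44² × 0.27 × 0.73 / 0.035² ≈ 333.64, so n₀ = 334.
Finite population correction with N = 1,500: n = n₀ / (1 + (n₀−1)/N) = 334 / (1 + 333/1500) = 334 / 1.2220 ≈ 273.32.
Rounding up, n = 274.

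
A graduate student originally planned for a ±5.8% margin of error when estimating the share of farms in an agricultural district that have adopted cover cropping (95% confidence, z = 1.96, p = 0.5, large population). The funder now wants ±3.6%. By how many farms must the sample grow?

At ±5.8%: n = 1.96² × 0.2500 / 0.058² ≈ 285.49 → 286.
At ±3.6%: n = 1.96² × 0.2500 / 0.036² ≈ 741.05 → 742.
Additional respondents: 742 − 286 = 456.

456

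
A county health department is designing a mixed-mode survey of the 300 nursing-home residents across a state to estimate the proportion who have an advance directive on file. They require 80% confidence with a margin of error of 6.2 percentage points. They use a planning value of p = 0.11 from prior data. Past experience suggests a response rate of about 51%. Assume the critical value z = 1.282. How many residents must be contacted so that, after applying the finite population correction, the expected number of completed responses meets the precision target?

Completed interviews needed (unadjusted): n₀ = 1.282² × 0.0979 / 0.062² ≈ 41.86 → 42.
FPC for N = 300: n = 42 / (1 + 41/300) = 42 / 1.1367 ≈ 36.95 → 37.
At a 51% response rate, contacts needed = 37 / 0.51 ≈ 72.55 → 73.

73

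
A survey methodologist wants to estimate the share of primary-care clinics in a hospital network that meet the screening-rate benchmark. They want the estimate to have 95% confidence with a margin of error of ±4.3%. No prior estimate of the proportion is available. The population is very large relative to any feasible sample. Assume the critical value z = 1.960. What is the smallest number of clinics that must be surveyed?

With no prior estimate, use p = 0.5, giving p(1−p) = 0.25.
n = z²·p(1−p)/E² = 1.960² × 0.2500 / 0.043² = 3.8416 × 0.2500 / 0.001849 ≈ 519.42.
Rounding up gives n = 520.

520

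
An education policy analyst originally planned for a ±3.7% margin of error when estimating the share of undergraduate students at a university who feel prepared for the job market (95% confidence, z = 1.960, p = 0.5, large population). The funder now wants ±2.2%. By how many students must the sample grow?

1283

At ±3.7%: n = 1.960² × 0.2500 / 0.037² ≈ 701.53 → 702.
At ±2.2%: n = 1.960² × 0.2500 / 0.022² ≈ 1984.30 → 1985.
Additional respondents: 1985 − 702 = 1283.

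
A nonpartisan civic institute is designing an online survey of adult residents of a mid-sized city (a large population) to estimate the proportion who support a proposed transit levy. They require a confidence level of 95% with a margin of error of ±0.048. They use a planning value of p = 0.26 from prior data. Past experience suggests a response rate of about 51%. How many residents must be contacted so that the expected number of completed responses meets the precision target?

630

For 95% confidence, z = 1.96.
Completed interviews needed: n₀ = 1.96² × 0.1924 / 0.048² ≈ 320.80 → 321.
At a 51% response rate, contacts needed = 321 / 0.51 ≈ 629.41 → 630.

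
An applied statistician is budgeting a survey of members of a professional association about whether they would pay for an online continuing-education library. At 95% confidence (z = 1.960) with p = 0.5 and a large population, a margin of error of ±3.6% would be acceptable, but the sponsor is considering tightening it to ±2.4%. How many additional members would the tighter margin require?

926

At ±3.6%: n = 1.960² × 0.2500 / 0.036² ≈ 741.05 → 742.
At ±2.4%: n = 1.960² × 0.2500 / 0.024² ≈ 1667.36 → 1668.
Additional respondents: 1668 − 742 = 926.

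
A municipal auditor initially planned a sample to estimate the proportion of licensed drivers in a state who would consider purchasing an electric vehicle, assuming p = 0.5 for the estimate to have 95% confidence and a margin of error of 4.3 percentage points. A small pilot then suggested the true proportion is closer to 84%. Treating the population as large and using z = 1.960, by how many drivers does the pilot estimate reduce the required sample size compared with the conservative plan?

240

Conservative (p = 0.5): n = 1.960² × 0.25 / 0.043² ≈ 519.42 → 520.
Using p = 0.84: p(1−p) = 0.1344, so n = 1.960² × 0.1344 / 0.043² ≈ 279.24 → 280.
Reduction: 520 − 280 = 240.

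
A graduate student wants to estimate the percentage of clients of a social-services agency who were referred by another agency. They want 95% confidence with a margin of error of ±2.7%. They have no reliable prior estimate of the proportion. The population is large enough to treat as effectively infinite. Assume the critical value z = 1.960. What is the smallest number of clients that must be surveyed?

1318

With no prior estimate, use p = 0.5, giving p(1−p) = 0.25.
n = z²·p(1−p)/E² = 1.960² × 0.2500 / 0.027² = 3.8416 × 0.2500 / 0.000729 ≈ 1317.42.
Rounding up gives n = 1318.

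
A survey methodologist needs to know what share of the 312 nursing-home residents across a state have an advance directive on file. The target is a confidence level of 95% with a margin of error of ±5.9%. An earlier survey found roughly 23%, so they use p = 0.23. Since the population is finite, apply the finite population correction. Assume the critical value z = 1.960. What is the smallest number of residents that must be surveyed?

121

Unadjusted: n₀ = 1.960² × 0.23 × 0.77 / 0.059² ≈ 195.45, so n₀ = 196.
Finite population correction with N = 312: n = n₀ / (1 + (n₀−1)/N) = 196 / (1 + 195/312) = 196 / 1.6250 ≈ 120.62.
Rounding up, n = 121.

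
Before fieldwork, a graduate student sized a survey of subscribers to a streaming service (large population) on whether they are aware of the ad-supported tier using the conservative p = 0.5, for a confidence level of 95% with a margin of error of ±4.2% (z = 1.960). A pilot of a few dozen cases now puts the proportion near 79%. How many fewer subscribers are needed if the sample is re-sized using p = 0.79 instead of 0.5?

Conservative (p = 0.5): n = 1.960² × 0.25 / 0.042² ≈ 544.44 → 545.
Using p = 0.79: p(1−p) = 0.1659, so n = 1.960² × 0.1659 / 0.042² ≈ 361.29 → 362.
Reduction: 545 − 362 = 183.

183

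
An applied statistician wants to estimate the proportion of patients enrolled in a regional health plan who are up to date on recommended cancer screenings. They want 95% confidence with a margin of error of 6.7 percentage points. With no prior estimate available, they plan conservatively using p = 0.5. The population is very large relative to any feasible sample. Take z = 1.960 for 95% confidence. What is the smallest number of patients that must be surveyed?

With p = 0.5, p(1−p) = 0.25.
n = z²·p(1−p)/E² = 1.960² × 0.2500 / 0.067² = 3.8416 × 0.2500 / 0.004489 ≈ 213.95.
Rounding up gives n = 214.

214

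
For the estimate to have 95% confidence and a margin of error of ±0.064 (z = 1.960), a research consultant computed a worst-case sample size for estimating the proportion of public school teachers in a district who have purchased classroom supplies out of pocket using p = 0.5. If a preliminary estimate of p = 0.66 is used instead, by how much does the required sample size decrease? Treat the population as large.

Conservative (p = 0.5): n = 1.960² × 0.25 / 0.064² ≈ 234.47 → 235.
Using p = 0.66: p(1−p) = 0.2244, so n = 1.960² × 0.2244 / 0.064² ≈ 210.46 → 211.
Reduction: 235 − 211 = 24.

24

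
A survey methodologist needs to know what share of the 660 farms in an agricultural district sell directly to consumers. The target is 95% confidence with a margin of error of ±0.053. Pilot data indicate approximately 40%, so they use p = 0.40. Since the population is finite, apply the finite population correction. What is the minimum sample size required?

For 95% confidence, z = 1.960.
Unadjusted: n₀ = 1.960² × 0.40 × 0.60 / 0.053² ≈ 328.22, so n₀ = 329.
Finite population correction with N = 660: n = n₀ / (1 + (n₀−1)/N) = 329 / (1 + 328/660) = 329 / 1.4970 ≈ 219.78.
Rounding up, n = 220.

220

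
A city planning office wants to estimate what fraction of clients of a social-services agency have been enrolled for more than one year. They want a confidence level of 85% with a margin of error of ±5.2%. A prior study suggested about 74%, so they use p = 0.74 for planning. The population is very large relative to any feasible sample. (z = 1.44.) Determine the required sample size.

148

With p = 0.74, p(1−p) = 0.1924.
n = z²·p(1−p)/E² = 1.44² × 0.1924 / 0.052² = 2.0736 × 0.1924 / 0.002704 ≈ 147.54.
Rounding up gives n = 148.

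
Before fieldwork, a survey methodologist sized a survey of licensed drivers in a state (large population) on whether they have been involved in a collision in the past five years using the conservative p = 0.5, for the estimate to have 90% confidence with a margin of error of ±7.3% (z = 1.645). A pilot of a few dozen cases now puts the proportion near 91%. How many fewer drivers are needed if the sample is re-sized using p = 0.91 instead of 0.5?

85

Conservative (p = 0.5): n = 1.645² × 0.25 / 0.073² ≈ 126.95 → 127.
Using p = 0.91: p(1−p) = 0.0819, so n = 1.645² × 0.0819 / 0.073² ≈ 41.59 → 42.
Reduction: 127 − 42 = 85.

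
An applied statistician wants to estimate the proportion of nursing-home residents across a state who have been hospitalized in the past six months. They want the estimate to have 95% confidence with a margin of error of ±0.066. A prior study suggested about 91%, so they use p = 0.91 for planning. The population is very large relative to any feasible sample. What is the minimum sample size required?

73

For 95% confidence, z = 1.960.
With p = 0.91, p(1−p) = 0.0819.
n = z²·p(1−p)/E² = 1.960² × 0.0819 / 0.066² = 3.8416 × 0.0819 / 0.004356 ≈ 72.23.
Rounding up gives n = 73.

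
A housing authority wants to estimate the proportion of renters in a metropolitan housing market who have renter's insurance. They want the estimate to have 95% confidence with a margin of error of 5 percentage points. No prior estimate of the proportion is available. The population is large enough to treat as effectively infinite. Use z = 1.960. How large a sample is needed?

385

With no prior estimate, use p = 0.5, giving p(1−p) = 0.25.
n = z²·p(1−p)/E² = 1.960² × 0.2500 / 0.050² = 3.8416 × 0.2500 / 0.002500 ≈ 384.16.
Rounding up gives n = 385.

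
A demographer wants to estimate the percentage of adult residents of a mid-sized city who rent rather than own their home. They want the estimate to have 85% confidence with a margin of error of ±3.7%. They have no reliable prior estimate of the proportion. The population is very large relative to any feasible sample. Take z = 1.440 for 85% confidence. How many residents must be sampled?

379

With no prior estimate, use p = 0.5, giving p(1−p) = 0.25.
n = z²·p(1−p)/E² = 1.440² × 0.2500 / 0.037² = 2.0736 × 0.2500 / 0.001369 ≈ 378.67.
Rounding up gives n = 379.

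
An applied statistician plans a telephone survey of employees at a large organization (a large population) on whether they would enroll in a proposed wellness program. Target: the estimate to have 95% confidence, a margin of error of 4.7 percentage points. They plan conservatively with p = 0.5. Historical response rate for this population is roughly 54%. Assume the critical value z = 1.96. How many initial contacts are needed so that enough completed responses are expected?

Completed interviews needed: n₀ = 1.96² × 0.2500 / 0.047² ≈ 434.77 → 435.
At a 54% response rate, contacts needed = 435 / 0.54 ≈ 805.56 → 806.

806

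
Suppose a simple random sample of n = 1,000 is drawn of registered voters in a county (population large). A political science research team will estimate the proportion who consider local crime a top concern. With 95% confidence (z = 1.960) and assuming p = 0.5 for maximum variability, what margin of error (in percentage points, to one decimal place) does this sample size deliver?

3.1

SE(p̂) = √[p(1−p)/n] = √[0.2500/1000] = 0.01581.
E = z × SE = 1.960 × 0.01581 = 0.03099, or 3.1 percentage points.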